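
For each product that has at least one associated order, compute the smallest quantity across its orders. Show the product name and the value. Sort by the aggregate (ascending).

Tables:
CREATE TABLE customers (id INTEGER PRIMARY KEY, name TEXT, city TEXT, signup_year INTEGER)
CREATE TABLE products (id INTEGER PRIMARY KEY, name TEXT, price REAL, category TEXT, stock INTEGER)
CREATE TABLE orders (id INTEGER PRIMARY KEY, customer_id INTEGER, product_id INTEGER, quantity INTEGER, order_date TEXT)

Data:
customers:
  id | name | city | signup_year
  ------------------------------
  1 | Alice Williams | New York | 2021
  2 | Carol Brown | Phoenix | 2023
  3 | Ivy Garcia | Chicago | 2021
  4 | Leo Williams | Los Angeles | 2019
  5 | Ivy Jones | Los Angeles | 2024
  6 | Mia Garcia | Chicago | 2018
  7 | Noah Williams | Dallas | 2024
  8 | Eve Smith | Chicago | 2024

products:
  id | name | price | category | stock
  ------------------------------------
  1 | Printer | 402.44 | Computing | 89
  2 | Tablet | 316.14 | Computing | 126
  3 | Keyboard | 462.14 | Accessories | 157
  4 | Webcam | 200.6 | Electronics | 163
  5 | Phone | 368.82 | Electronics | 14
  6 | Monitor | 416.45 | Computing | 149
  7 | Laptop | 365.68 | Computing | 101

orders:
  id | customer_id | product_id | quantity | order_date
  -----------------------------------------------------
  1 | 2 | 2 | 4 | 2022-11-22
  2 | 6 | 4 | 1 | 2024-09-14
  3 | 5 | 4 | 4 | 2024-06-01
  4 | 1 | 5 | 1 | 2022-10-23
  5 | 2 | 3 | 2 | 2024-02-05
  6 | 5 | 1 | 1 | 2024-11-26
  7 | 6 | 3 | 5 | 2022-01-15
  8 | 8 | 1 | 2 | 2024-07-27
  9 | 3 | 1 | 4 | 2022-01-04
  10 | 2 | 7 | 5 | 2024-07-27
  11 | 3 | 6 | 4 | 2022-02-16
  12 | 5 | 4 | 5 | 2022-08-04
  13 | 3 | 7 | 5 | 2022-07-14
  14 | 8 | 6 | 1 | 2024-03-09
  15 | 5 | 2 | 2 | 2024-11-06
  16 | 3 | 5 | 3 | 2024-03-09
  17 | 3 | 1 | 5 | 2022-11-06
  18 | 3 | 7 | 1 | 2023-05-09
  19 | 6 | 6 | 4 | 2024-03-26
SELECT p.name, MIN(c.quantity) AS min_quantity FROM orders c JOIN products p ON c.product_id = p.id GROUP BY p.id, p.name ORDER BY min_quantity ASC

Execution result:
name | min_quantity
Printer | 1
Webcam | 1
Phone | 1
Monitor | 1
Laptop | 1
Tablet | 2
Keyboard | 2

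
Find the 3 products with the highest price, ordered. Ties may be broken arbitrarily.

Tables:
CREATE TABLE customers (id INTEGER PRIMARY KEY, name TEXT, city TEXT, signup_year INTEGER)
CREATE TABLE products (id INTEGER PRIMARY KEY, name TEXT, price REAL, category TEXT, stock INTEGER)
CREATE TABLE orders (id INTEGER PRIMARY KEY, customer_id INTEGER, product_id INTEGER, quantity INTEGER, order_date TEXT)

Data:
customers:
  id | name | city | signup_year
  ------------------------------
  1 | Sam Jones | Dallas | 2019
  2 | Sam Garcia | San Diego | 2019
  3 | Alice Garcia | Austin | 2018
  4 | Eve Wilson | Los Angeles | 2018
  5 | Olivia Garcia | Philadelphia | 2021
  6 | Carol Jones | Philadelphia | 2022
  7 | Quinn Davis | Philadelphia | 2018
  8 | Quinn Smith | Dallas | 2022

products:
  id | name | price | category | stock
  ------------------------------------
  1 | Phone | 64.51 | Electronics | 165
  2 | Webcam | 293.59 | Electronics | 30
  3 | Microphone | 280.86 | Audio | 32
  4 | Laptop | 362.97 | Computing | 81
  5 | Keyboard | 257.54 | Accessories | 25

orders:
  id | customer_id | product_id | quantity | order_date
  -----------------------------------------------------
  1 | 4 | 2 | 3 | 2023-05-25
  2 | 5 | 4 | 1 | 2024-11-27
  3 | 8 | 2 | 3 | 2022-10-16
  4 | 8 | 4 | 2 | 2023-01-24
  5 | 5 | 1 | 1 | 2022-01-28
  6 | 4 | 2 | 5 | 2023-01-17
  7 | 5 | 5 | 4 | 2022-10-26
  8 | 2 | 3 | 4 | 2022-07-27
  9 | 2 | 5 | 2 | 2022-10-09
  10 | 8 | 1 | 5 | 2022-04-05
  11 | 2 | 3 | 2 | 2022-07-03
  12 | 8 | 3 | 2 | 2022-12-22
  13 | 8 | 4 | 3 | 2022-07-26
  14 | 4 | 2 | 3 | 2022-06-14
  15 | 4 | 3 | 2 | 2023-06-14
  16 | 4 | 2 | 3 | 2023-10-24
SELECT name, price FROM products ORDER BY price DESC LIMIT 3

Execution result:
name | price
Laptop | 362.97
Webcam | 293.59
Microphone | 280.86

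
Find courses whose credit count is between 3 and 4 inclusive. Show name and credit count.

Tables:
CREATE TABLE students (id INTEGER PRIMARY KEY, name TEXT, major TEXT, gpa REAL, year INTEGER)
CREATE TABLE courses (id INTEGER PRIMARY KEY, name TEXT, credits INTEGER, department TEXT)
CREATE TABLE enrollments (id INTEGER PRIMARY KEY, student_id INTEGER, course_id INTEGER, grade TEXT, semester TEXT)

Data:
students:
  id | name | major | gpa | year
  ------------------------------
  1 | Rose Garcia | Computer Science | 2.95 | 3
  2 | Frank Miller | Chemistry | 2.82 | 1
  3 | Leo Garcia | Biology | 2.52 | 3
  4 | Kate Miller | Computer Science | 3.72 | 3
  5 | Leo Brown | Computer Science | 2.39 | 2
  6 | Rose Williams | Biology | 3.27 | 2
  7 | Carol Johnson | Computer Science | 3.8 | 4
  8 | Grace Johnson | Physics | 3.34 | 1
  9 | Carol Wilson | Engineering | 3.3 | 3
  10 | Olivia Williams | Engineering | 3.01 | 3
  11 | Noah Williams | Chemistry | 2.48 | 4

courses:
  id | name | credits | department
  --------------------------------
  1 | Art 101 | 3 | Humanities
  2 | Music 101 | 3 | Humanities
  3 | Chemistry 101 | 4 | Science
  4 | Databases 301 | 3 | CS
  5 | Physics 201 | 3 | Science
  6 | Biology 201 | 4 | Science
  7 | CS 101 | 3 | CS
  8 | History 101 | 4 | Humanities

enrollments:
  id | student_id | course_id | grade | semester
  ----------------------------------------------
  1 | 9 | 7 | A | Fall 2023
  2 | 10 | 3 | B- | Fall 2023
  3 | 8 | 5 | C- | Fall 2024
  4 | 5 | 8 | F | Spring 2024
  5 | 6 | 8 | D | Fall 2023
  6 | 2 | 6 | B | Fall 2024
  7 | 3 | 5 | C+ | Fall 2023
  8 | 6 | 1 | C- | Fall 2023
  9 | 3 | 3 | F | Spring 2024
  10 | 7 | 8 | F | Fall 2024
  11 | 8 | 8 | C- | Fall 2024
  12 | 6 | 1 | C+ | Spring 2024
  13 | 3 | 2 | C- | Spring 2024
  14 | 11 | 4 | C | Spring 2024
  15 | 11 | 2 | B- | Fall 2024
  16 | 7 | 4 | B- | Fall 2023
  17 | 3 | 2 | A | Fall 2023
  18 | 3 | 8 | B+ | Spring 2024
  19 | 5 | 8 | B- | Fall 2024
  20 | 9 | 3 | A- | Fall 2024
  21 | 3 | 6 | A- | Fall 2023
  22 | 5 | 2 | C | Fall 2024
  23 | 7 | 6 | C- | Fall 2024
SELECT name, credits FROM courses WHERE credits BETWEEN 3 AND 4

Execution result:
name | credits
Art 101 | 3
Music 101 | 3
Chemistry 101 | 4
Databases 301 | 3
Physics 201 | 3
Biology 201 | 4
CS 101 | 3
History 101 | 4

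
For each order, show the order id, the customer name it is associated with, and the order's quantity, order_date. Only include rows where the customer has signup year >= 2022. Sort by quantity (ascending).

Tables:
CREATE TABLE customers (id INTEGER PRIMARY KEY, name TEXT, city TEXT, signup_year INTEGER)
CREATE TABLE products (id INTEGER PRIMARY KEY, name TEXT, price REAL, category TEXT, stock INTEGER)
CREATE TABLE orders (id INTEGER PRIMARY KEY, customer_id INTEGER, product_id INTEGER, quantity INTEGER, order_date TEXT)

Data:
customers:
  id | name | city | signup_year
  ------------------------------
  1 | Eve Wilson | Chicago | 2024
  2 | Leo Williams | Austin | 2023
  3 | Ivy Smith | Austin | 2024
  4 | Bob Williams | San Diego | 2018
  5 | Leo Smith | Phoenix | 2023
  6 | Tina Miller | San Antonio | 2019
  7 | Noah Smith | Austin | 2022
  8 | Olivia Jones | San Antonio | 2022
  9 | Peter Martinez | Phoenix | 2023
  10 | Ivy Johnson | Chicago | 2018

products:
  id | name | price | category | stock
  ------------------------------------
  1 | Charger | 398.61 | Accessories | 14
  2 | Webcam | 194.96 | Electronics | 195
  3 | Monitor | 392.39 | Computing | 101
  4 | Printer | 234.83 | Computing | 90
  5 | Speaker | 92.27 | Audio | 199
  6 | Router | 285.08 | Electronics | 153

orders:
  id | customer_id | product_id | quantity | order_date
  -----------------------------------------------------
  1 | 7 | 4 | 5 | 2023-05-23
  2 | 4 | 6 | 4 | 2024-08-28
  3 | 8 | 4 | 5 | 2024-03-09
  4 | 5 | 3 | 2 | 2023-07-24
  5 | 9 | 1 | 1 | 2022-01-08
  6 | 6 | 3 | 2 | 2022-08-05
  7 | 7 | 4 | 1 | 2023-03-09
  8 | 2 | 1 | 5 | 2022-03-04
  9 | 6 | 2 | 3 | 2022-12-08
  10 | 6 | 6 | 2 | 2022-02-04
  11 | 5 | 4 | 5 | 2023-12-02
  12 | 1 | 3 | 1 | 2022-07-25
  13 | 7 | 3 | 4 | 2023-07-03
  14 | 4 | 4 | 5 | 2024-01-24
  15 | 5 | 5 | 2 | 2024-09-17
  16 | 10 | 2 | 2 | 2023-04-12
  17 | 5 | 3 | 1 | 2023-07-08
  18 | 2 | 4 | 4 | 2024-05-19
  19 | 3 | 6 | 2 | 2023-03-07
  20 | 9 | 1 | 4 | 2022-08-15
SELECT c.id, p.name AS customer, c.quantity, c.order_date FROM orders c JOIN customers p ON c.customer_id = p.id WHERE p.signup_year >= 2022 ORDER BY c.quantity ASC

Execution result:
id | customer | quantity | order_date
5 | Peter Martinez | 1 | 2022-01-08
7 | Noah Smith | 1 | 2023-03-09
12 | Eve Wilson | 1 | 2022-07-25
17 | Leo Smith | 1 | 2023-07-08
4 | Leo Smith | 2 | 2023-07-24
15 | Leo Smith | 2 | 2024-09-17
19 | Ivy Smith | 2 | 2023-03-07
13 | Noah Smith | 4 | 2023-07-03
18 | Leo Williams | 4 | 2024-05-19
20 | Peter Martinez | 4 | 2022-08-15
1 | Noah Smith | 5 | 2023-05-23
3 | Olivia Jones | 5 | 2024-03-09
8 | Leo Williams | 5 | 2022-03-04
11 | Leo Smith | 5 | 2023-12-02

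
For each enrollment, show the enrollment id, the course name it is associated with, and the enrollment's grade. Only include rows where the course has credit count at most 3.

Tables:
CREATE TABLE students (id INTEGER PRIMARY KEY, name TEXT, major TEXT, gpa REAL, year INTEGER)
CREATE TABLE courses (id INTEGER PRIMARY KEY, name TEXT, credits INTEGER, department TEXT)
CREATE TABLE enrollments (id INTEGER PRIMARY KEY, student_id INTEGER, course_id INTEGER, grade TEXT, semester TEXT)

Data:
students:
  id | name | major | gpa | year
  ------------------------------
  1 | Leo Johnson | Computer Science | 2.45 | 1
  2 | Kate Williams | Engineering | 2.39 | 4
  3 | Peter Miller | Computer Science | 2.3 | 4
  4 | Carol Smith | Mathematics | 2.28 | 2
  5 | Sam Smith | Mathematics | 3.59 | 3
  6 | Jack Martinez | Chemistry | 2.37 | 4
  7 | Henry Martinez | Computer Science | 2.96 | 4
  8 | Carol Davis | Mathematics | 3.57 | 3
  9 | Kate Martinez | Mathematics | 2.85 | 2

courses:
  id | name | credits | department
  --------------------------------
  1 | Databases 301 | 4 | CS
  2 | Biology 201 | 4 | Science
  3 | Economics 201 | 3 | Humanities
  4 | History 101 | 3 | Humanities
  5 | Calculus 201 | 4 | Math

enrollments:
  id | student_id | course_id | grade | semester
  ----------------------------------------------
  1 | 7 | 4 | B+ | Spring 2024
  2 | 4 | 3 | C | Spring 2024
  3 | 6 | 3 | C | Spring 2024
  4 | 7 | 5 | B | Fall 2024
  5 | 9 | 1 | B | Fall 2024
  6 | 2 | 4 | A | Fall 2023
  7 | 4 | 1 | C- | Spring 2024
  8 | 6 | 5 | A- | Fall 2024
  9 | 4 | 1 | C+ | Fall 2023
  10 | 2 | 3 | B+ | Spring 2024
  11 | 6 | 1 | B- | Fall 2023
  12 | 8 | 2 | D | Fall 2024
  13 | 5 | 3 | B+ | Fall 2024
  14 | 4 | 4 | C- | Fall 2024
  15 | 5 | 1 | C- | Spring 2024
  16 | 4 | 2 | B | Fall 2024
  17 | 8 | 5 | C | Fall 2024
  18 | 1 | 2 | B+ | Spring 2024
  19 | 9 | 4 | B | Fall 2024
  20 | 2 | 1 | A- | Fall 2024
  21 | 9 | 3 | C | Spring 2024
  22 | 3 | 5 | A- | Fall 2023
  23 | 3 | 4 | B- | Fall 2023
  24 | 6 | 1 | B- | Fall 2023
SELECT c.id, p.name AS course, c.grade FROM enrollments c JOIN courses p ON c.course_id = p.id WHERE p.credits <= 3

Execution result:
id | course | grade
1 | History 101 | B+
2 | Economics 201 | C
3 | Economics 201 | C
6 | History 101 | A
10 | Economics 201 | B+
13 | Economics 201 | B+
14 | History 101 | C-
19 | History 101 | B
21 | Economics 201 | C
23 | History 101 | B-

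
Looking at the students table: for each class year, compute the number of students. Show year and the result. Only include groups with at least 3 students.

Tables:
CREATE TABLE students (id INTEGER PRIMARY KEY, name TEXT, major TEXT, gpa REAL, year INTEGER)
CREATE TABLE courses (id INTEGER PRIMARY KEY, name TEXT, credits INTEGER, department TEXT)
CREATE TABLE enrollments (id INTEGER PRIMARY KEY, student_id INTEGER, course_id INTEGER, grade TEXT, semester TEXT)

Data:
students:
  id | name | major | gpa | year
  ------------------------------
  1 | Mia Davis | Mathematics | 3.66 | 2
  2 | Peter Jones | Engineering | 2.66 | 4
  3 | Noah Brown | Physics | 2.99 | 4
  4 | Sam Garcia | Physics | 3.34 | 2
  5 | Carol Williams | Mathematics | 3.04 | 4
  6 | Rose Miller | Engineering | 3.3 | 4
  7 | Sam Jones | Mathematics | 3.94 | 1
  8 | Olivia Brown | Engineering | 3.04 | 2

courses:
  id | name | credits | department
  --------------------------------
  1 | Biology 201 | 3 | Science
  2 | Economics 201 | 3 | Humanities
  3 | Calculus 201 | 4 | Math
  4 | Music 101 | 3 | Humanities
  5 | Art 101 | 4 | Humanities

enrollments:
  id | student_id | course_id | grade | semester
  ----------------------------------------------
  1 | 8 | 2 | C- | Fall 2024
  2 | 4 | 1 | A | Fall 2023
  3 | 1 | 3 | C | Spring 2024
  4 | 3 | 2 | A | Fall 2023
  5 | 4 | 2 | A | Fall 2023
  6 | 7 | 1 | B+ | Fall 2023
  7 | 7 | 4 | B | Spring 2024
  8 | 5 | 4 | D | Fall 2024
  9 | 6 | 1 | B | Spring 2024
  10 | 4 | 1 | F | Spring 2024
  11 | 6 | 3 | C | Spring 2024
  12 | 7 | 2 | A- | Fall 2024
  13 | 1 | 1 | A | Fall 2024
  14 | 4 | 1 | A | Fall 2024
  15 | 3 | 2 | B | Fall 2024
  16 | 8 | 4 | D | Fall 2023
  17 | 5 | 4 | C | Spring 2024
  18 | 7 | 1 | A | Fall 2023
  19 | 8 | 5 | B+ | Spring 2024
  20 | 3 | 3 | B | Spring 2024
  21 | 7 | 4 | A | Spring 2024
SELECT year, COUNT(*) AS n FROM students GROUP BY year HAVING COUNT(*) >= 3

Execution result:
year | n
2 | 3
4 | 4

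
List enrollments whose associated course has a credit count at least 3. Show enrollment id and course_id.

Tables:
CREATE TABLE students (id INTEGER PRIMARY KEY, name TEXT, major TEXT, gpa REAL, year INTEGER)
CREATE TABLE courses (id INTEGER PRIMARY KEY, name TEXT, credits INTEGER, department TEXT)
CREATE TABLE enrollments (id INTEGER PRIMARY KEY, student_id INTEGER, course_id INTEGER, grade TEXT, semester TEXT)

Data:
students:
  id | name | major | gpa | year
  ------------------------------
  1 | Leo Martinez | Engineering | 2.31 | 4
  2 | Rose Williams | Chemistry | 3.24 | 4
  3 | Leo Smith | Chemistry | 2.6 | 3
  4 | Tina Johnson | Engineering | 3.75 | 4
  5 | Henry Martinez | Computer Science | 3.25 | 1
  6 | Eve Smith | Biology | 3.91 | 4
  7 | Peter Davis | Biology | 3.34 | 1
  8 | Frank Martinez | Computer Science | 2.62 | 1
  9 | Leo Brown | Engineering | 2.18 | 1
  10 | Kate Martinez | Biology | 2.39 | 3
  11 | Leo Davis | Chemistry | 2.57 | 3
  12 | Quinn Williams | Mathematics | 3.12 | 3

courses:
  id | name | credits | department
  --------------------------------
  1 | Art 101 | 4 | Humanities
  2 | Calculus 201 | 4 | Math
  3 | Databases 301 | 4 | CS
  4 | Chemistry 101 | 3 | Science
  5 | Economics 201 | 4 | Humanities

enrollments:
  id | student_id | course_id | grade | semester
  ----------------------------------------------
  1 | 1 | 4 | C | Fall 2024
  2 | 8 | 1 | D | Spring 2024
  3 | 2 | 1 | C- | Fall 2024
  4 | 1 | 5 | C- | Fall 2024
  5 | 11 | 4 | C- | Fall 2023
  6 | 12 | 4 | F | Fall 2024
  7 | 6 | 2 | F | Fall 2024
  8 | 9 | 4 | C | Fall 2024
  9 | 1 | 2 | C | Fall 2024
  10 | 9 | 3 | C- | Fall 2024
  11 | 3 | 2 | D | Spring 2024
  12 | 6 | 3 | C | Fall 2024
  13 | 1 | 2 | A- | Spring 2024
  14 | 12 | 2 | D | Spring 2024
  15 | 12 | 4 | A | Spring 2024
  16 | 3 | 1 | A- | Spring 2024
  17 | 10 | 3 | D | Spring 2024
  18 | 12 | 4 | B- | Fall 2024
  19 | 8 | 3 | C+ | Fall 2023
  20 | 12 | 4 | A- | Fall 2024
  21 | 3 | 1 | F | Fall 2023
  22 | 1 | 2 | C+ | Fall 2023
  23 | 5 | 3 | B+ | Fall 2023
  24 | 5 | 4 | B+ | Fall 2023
SELECT id, course_id FROM enrollments WHERE course_id IN (SELECT id FROM courses WHERE credits >= 3)

Execution result:
id | course_id
1 | 4
2 | 1
3 | 1
4 | 5
5 | 4
6 | 4
7 | 2
8 | 4
9 | 2
10 | 3
11 | 2
12 | 3
13 | 2
14 | 2
15 | 4
16 | 1
17 | 3
18 | 4
19 | 3
20 | 4
21 | 1
22 | 2
23 | 3
24 | 4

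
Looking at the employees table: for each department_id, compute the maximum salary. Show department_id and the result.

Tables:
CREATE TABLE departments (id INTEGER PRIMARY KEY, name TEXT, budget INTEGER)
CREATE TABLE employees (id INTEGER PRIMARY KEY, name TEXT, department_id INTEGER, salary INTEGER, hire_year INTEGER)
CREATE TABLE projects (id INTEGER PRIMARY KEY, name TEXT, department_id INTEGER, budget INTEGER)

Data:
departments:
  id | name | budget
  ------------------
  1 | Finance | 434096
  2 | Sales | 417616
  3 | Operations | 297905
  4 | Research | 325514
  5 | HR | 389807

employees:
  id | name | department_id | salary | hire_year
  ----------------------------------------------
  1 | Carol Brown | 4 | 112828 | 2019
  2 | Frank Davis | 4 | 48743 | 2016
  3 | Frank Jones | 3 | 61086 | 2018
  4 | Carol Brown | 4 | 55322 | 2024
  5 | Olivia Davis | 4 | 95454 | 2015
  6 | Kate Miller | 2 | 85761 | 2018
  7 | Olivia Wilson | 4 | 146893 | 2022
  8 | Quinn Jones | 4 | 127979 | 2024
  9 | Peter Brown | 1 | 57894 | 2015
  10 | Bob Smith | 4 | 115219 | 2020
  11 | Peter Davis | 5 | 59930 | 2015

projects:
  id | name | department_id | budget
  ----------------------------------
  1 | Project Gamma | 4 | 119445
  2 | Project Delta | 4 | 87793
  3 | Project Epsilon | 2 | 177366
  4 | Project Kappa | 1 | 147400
SELECT department_id, MAX(salary) AS max_salary FROM employees GROUP BY department_id

Execution result:
department_id | max_salary
1 | 57894
2 | 85761
3 | 61086
4 | 146893
5 | 59930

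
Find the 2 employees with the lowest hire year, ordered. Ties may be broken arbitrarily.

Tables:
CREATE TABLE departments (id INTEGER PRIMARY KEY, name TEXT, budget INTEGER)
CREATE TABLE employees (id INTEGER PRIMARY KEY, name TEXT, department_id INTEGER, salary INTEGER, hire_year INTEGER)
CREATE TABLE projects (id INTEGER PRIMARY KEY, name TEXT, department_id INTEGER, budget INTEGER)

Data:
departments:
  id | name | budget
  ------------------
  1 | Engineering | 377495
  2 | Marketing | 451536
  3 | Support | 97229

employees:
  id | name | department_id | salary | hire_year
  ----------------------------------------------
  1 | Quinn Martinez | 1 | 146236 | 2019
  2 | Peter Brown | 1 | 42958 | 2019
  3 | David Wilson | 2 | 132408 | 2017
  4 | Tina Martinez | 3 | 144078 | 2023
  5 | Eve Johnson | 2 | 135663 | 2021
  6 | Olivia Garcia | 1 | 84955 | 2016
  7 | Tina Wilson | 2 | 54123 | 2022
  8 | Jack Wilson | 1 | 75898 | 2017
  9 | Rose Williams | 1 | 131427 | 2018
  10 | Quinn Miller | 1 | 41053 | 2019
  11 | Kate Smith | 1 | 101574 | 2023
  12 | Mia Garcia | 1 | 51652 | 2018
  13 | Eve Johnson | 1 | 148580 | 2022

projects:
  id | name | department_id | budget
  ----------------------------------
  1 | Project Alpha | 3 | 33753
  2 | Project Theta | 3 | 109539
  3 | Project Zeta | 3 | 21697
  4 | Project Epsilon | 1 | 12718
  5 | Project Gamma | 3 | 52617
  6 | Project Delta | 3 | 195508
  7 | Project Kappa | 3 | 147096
SELECT name, hire_year FROM employees ORDER BY hire_year ASC LIMIT 2

Execution result:
name | hire_year
Olivia Garcia | 2016
David Wilson | 2017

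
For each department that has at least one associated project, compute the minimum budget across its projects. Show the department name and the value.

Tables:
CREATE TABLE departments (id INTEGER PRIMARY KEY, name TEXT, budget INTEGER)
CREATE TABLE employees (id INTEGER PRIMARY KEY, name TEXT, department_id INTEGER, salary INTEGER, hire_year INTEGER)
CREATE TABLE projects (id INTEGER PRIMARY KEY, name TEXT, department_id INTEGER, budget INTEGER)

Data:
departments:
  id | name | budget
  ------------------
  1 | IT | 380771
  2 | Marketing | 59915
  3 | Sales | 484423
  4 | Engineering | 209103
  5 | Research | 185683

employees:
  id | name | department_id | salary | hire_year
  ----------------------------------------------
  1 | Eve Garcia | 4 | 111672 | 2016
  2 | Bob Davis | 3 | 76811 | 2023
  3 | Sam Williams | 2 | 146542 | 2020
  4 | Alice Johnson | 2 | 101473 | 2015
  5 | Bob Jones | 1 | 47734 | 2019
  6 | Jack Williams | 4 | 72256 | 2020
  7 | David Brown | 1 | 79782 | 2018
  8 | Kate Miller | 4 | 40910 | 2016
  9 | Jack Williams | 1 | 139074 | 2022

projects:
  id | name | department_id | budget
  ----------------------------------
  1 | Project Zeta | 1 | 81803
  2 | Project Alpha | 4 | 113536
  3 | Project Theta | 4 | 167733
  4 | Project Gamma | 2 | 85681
SELECT p.name, MIN(c.budget) AS min_budget FROM projects c JOIN departments p ON c.department_id = p.id GROUP BY p.id, p.name

Execution result:
name | min_budget
IT | 81803
Marketing | 85681
Engineering | 113536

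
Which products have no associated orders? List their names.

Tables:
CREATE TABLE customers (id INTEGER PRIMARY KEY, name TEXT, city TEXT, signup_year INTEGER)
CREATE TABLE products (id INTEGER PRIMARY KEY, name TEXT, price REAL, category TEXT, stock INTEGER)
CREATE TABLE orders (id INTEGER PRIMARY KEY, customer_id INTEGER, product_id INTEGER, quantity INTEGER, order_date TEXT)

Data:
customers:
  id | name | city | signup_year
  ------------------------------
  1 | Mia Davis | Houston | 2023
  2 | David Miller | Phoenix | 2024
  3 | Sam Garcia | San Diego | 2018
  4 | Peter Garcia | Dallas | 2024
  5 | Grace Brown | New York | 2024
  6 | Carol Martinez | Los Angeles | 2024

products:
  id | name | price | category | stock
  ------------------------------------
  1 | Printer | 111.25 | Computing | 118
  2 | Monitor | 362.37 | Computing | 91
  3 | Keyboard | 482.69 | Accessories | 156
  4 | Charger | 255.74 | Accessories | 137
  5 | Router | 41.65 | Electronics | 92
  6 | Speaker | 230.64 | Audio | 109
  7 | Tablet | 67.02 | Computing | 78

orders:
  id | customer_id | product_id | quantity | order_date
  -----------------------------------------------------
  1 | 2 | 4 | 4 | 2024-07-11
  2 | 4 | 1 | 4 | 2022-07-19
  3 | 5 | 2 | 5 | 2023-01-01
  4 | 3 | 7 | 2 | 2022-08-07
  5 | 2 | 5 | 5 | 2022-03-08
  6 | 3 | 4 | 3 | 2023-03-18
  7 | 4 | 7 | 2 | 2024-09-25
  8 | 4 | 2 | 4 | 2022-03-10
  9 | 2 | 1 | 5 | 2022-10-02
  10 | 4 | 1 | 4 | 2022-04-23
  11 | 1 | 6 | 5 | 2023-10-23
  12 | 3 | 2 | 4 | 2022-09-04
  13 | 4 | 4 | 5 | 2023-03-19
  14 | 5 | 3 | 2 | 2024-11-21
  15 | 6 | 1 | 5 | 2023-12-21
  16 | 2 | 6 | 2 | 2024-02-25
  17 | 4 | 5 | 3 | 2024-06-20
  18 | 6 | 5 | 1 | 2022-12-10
SELECT p.name FROM products p LEFT JOIN orders c ON c.product_id = p.id WHERE c.id IS NULL

Execution result:
(no rows)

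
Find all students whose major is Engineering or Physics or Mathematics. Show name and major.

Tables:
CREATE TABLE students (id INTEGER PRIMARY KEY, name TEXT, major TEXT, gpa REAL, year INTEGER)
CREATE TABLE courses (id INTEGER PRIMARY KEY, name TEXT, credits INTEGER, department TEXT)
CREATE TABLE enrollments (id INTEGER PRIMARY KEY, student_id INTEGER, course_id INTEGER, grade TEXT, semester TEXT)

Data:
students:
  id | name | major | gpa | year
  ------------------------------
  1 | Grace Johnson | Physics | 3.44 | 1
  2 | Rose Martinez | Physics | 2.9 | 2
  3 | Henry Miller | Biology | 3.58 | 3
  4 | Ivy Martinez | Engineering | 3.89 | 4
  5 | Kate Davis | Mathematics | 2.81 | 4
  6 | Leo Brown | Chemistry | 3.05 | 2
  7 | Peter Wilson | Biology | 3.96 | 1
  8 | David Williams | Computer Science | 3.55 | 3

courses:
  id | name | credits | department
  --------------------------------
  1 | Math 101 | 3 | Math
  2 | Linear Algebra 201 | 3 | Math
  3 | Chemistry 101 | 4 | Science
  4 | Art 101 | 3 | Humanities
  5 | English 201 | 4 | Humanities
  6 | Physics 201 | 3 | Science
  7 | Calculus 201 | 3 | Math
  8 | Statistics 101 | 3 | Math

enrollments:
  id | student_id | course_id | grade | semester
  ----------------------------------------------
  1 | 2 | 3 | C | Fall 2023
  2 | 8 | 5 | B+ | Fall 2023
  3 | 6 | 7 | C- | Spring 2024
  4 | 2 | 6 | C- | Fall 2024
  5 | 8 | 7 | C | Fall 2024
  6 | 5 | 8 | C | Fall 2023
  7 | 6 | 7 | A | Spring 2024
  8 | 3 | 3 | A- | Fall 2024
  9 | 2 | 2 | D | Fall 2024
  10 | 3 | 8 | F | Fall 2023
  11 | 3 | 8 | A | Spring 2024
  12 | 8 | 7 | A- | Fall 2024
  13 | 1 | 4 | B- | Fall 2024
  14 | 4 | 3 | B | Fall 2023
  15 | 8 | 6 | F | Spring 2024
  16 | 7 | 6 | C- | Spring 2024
SELECT name, major FROM students WHERE major IN ('Engineering', 'Physics', 'Mathematics')

Execution result:
name | major
Grace Johnson | Physics
Rose Martinez | Physics
Ivy Martinez | Engineering
Kate Davis | Mathematics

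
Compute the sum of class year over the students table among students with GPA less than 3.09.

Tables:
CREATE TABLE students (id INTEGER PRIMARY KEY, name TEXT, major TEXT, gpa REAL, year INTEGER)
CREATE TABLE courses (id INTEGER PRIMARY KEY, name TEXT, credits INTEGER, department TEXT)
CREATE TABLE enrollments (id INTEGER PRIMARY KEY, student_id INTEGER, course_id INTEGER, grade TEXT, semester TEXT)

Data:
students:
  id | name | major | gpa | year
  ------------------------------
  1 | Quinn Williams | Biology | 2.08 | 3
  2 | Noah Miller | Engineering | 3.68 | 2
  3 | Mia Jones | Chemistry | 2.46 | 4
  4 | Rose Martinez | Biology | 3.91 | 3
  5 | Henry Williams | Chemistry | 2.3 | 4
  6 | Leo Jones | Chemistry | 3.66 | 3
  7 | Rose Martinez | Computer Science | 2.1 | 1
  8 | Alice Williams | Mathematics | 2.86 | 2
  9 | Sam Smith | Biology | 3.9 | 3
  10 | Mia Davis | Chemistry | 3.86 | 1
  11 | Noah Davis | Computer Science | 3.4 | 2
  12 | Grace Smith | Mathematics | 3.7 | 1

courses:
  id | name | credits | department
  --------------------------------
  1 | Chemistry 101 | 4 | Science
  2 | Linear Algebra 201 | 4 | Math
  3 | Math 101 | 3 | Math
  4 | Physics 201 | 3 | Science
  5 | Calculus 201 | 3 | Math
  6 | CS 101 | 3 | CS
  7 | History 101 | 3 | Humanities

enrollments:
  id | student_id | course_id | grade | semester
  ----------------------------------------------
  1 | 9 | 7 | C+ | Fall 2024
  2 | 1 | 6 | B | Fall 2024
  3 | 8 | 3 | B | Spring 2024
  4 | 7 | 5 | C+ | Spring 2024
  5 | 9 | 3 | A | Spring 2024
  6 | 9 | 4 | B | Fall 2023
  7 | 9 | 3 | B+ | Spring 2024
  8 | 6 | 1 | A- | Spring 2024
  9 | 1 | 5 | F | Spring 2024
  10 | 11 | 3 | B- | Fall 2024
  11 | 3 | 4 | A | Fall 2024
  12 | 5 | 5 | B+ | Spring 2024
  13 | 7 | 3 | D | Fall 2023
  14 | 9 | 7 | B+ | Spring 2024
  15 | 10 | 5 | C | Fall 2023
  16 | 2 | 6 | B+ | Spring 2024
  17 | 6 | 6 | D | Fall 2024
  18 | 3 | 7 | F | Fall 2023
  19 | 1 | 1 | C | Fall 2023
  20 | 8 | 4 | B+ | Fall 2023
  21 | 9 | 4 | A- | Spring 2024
SELECT SUM(year) FROM students WHERE gpa < 3.09

Execution result:
14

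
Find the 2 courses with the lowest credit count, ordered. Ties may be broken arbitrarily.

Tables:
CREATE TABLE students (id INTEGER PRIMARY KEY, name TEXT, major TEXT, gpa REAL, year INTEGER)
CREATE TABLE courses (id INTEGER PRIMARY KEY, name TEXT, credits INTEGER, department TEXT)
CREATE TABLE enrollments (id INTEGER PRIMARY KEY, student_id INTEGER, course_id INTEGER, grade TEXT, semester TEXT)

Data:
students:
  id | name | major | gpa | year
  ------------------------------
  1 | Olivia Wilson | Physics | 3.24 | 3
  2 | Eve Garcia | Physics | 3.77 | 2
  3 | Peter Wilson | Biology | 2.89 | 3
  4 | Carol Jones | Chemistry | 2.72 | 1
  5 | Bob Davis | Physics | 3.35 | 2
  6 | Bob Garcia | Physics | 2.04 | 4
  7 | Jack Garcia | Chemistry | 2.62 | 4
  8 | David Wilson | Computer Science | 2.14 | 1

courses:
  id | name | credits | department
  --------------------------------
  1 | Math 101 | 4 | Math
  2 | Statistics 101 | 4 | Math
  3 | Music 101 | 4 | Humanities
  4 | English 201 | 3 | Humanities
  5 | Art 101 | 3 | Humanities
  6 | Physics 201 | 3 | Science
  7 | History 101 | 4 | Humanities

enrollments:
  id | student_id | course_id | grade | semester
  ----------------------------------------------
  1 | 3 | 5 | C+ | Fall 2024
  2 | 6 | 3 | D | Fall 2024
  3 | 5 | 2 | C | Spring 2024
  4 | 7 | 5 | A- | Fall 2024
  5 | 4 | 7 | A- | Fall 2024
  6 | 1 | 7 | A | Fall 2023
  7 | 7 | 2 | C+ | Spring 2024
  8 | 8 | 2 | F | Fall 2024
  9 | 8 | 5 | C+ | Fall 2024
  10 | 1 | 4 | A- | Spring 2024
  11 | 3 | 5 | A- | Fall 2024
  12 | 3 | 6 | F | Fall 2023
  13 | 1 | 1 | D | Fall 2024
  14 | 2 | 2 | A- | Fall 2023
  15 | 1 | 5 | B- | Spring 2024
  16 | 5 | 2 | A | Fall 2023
SELECT name, credits FROM courses ORDER BY credits ASC LIMIT 2

Execution result:
name | credits
English 201 | 3
Art 101 | 3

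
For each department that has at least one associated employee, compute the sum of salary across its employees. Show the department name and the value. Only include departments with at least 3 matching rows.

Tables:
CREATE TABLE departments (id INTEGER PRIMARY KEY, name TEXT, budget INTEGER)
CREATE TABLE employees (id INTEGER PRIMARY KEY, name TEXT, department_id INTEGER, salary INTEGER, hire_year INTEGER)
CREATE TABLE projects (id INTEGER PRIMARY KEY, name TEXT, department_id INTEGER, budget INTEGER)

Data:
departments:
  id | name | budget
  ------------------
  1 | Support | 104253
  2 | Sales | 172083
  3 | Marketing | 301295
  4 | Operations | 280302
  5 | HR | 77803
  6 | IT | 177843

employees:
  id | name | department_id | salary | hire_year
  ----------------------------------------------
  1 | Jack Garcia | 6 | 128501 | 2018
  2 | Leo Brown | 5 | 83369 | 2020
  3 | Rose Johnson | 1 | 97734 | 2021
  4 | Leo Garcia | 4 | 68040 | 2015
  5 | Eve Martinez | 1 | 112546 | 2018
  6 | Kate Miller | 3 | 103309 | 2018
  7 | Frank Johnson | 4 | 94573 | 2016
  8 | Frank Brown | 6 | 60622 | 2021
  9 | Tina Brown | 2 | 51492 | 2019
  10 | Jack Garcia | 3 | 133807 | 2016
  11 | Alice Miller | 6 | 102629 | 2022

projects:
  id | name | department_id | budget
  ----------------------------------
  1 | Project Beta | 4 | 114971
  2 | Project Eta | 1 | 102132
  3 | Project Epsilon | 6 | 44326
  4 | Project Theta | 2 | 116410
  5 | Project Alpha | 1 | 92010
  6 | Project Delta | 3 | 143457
SELECT p.name, SUM(c.salary) AS sum_salary FROM employees c JOIN departments p ON c.department_id = p.id GROUP BY p.id, p.name HAVING COUNT(*) >= 3

Execution result:
name | sum_salary
IT | 291752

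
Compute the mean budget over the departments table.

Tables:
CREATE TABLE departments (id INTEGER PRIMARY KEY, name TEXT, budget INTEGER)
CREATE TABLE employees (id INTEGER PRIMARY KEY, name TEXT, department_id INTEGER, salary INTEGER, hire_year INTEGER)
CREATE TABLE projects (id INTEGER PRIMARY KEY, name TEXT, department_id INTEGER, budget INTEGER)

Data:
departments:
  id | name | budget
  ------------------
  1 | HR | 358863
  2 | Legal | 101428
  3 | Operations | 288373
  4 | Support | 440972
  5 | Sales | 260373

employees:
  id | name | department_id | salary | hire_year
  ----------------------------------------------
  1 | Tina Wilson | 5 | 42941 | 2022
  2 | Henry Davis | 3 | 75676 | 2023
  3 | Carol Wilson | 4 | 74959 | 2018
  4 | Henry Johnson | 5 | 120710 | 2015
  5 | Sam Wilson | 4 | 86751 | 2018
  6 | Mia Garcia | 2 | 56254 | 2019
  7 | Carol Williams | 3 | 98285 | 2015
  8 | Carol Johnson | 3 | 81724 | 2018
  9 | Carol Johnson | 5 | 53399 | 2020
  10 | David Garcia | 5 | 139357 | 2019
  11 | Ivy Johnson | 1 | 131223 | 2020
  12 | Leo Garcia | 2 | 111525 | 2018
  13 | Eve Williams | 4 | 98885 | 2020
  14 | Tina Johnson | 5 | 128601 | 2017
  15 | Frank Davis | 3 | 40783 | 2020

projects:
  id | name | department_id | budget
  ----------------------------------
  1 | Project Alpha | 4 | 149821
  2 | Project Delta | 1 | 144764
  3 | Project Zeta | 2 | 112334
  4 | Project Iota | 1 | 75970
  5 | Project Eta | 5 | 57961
SELECT AVG(budget) FROM departments

Execution result:
290001.80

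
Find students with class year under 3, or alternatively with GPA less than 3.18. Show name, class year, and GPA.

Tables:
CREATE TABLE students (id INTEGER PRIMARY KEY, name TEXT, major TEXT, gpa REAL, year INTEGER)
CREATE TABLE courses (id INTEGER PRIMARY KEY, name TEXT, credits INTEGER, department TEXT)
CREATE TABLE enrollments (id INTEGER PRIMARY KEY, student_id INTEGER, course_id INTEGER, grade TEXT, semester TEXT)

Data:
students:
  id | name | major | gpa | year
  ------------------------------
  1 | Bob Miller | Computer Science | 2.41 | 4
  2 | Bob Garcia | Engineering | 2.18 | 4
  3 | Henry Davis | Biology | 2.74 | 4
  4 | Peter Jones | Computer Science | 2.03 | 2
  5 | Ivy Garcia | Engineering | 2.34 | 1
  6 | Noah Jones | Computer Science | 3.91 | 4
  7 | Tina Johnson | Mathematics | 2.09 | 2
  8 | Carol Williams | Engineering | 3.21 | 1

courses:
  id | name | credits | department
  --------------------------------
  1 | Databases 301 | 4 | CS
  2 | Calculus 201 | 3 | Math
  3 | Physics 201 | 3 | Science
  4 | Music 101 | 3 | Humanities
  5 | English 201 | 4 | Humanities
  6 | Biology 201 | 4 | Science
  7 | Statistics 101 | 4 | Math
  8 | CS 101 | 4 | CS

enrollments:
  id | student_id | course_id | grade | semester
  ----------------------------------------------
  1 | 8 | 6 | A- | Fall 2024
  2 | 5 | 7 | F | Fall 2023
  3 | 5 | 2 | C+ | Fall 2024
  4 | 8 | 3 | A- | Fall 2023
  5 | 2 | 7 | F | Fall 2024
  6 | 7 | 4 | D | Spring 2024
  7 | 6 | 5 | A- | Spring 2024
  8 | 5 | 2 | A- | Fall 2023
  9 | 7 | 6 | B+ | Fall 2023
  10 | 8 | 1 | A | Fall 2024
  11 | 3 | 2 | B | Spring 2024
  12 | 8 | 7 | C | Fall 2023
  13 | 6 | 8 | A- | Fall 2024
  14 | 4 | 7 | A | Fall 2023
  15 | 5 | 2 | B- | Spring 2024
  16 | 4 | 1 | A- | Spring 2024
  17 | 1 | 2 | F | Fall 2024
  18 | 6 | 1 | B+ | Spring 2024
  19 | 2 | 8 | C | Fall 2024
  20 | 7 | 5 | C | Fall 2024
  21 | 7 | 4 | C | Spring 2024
SELECT name, year, gpa FROM students WHERE year < 3 OR gpa < 3.18

Execution result:
name | year | gpa
Bob Miller | 4 | 2.41
Bob Garcia | 4 | 2.18
Henry Davis | 4 | 2.74
Peter Jones | 2 | 2.03
Ivy Garcia | 1 | 2.34
Tina Johnson | 2 | 2.09
Carol Williams | 1 | 3.21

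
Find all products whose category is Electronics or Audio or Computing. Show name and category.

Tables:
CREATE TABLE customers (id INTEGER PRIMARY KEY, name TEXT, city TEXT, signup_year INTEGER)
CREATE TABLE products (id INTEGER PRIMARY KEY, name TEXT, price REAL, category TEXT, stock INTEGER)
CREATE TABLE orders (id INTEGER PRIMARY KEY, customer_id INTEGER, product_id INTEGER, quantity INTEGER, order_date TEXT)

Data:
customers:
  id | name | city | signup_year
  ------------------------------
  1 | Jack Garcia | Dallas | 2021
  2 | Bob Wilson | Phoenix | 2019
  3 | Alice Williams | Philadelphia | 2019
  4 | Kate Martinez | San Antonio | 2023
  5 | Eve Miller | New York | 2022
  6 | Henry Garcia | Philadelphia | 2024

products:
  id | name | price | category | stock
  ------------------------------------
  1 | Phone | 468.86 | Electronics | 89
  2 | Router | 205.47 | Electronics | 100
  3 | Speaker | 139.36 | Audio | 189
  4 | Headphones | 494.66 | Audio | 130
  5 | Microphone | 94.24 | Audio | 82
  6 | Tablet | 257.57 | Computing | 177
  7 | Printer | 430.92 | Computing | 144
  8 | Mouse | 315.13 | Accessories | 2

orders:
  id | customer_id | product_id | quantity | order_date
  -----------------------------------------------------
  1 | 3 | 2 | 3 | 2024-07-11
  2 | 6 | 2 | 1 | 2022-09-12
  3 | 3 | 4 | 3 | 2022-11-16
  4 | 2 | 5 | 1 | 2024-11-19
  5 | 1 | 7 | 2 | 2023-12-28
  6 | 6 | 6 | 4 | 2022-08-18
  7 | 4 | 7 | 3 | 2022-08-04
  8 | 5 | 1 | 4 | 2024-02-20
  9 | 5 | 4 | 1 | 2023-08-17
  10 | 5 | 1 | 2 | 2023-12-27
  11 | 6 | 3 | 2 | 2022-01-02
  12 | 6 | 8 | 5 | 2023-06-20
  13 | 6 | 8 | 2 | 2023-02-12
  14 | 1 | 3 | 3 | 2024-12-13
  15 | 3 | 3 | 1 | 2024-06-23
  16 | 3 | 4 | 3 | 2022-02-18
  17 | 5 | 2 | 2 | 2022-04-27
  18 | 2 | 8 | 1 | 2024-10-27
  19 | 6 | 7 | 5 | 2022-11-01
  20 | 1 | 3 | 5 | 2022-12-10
SELECT name, category FROM products WHERE category IN ('Electronics', 'Audio', 'Computing')

Execution result:
name | category
Phone | Electronics
Router | Electronics
Speaker | Audio
Headphones | Audio
Microphone | Audio
Tablet | Computing
Printer | Computing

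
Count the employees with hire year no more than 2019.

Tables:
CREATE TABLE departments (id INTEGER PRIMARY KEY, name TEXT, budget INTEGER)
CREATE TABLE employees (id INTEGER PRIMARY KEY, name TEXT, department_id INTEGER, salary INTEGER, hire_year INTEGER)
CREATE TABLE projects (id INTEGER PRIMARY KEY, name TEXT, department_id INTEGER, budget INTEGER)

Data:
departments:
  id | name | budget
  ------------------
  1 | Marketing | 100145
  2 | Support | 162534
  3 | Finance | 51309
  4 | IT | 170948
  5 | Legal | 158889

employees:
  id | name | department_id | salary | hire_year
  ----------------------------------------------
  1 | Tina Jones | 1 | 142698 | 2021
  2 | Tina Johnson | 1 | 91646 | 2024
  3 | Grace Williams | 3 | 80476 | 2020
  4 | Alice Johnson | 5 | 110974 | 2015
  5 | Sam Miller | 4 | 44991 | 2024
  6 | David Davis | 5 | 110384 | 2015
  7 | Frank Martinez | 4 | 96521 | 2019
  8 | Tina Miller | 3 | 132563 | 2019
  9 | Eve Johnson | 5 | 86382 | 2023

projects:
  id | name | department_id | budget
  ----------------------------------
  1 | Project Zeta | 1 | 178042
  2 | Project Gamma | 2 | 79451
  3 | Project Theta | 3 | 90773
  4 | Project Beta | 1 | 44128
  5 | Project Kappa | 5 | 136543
SELECT COUNT(*) FROM employees WHERE hire_year <= 2019

Execution result:
4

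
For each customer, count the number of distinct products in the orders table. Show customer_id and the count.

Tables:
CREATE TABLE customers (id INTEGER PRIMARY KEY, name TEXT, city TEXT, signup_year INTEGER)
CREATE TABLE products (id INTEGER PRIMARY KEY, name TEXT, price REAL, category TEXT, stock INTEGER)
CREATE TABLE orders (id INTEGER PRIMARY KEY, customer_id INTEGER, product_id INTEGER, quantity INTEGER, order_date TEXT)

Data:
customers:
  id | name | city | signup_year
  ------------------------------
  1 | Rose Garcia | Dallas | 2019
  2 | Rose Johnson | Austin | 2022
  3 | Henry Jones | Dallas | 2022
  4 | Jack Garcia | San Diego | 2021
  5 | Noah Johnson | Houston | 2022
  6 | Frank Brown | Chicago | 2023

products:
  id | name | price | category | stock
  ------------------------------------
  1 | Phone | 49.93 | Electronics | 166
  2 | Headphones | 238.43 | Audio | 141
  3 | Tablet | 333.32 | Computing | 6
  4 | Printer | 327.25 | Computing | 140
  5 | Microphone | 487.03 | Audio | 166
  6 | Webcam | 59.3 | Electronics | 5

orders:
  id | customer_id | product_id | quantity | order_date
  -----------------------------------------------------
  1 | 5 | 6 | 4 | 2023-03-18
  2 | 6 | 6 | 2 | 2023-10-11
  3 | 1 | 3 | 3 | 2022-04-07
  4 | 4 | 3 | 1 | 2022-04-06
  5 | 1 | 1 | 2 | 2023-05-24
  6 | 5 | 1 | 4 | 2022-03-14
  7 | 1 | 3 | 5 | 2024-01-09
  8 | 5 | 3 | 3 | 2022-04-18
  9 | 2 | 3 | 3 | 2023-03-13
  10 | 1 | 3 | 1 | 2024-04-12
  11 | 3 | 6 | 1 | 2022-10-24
SELECT customer_id, COUNT(DISTINCT product_id) AS distinct_product_count FROM orders GROUP BY customer_id

Execution result:
customer_id | distinct_product_count
1 | 2
2 | 1
3 | 1
4 | 1
5 | 3
6 | 1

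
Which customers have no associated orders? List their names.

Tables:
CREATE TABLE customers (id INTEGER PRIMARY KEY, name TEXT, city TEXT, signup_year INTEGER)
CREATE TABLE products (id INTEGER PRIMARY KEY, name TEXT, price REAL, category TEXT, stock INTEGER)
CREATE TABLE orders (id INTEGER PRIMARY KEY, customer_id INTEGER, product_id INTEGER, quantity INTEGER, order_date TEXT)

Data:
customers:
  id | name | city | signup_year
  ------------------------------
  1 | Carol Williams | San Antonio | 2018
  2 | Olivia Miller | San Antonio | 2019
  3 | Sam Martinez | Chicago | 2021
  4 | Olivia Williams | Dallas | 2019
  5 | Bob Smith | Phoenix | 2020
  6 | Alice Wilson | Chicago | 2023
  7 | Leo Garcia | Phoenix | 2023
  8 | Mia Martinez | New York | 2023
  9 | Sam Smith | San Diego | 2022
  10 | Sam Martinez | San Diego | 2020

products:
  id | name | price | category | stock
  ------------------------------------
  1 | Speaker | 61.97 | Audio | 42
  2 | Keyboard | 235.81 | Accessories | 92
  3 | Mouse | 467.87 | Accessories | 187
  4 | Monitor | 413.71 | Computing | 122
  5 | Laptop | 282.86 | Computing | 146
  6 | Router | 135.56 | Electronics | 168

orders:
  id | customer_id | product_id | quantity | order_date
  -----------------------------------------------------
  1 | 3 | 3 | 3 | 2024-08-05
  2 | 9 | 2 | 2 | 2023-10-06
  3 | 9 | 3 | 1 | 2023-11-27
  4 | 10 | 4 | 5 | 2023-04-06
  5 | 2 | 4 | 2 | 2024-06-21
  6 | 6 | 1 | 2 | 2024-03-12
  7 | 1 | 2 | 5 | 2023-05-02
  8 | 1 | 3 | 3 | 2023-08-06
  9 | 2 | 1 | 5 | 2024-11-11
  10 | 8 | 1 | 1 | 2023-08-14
SELECT p.name FROM customers p LEFT JOIN orders c ON c.customer_id = p.id WHERE c.id IS NULL

Execution result:
name
Olivia Williams
Bob Smith
Leo Garcia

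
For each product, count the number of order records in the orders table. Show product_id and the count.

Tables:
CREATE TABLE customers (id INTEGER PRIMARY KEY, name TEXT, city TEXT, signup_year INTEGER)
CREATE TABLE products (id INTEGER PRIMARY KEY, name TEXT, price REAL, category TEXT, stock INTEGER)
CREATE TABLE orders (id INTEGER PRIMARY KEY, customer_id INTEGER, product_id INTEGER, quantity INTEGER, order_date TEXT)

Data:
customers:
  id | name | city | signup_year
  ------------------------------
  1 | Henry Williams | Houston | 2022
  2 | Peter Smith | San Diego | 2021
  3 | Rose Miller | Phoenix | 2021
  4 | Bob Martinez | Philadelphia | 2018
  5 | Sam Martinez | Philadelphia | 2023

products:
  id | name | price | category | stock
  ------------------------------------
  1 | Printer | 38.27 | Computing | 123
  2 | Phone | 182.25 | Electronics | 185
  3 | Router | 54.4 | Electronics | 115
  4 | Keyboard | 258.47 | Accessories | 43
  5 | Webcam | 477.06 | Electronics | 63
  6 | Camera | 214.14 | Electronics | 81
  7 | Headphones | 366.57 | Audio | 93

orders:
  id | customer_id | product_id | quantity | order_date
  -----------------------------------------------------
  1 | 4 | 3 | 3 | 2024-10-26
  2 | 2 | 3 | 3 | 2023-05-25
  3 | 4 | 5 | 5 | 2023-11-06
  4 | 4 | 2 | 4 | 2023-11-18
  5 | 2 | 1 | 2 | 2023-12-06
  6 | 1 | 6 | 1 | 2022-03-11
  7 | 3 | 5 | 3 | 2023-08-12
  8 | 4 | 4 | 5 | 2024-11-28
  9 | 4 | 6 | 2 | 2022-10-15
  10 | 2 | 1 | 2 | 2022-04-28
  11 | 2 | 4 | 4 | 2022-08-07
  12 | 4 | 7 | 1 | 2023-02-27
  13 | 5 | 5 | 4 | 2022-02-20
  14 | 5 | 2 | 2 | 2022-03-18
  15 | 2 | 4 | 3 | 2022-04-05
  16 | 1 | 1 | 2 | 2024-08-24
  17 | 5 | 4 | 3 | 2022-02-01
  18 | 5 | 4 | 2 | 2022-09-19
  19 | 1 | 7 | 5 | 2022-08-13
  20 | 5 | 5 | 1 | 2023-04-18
SELECT product_id, COUNT(*) AS order_count FROM orders GROUP BY product_id

Execution result:
product_id | order_count
1 | 3
2 | 2
3 | 2
4 | 5
5 | 4
6 | 2
7 | 2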